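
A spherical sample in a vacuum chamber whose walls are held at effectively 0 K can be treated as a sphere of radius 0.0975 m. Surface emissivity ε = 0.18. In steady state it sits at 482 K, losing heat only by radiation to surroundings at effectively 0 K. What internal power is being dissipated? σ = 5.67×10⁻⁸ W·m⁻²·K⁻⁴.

P ≈ 65.8 W

Steady state: P = εσA T⁴.
A = 4πr² = 0.1195 m²; T⁴ = (482)⁴ = 5.397×10¹⁰ K⁴.
P = 0.18 × 5.67×10⁻⁸ × 0.1195 × 5.397×10¹⁰.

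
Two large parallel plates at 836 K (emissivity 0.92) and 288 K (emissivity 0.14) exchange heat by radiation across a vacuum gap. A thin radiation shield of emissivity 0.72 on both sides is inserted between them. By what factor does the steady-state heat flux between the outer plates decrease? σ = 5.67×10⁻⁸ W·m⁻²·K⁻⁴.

factor ≈ 1.25

Without shield: q₀ = σΔ(T⁴)/(1/ε₁+1/ε₂−1) with denominator 7.230.
With shield the two gaps are in series; the resistances add: (1/ε₁+1/ε_s−1)+(1/ε_s+1/ε₂−1) = 1.476+7.532 = 9.008.
Heat-flux ratio q₀/q = 9.008/7.230.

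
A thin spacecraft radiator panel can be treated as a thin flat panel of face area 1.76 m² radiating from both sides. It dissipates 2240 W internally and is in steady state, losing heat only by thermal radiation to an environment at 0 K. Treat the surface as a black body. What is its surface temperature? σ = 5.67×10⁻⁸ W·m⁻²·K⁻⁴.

T ≈ 325 K

Steady state: internal power = radiated power, P = εσA T⁴.
Radiating area A = 2·1.76 = 3.520 m².
T⁴ = P/(εσA) = 2240/(1.0·5.67×10⁻⁸·3.520) = 1.122×10¹⁰ K⁴.
T = (1.122×10¹⁰)^(1/4).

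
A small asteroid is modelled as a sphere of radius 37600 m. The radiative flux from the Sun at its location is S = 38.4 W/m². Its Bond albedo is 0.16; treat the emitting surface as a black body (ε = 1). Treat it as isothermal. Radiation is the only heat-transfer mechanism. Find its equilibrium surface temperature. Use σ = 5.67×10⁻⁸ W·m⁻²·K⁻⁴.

T ≈ 109 K

At equilibrium, absorbed power = emitted power.
Absorbing cross-section = πr² = 4.441×10⁹ m²; emitting surface = 4πr² = 1.777×10¹⁰ m² (ratio 4).
(1−a)S·A_cross = εσ·A_surf·T⁴  ⇒  T⁴ = (1−a)S/(4σ).
T⁴ = 0.840·38.4/(4·5.67×10⁻⁸) = 1.422×10⁸ K⁴.
T = (1.422×10⁸)^(1/4).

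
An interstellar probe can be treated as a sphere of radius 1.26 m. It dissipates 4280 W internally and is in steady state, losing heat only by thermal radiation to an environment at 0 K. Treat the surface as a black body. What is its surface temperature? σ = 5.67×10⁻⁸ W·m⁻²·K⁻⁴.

Steady state: internal power = radiated power, P = εσA T⁴.
Radiating area A = 4πr² = 19.95 m².
T⁴ = P/(εσA) = 4280/(1.0·5.67×10⁻⁸·19.95) = 3.784×10⁹ K⁴.
T = (3.784×10⁹)^(1/4).

T ≈ 248 K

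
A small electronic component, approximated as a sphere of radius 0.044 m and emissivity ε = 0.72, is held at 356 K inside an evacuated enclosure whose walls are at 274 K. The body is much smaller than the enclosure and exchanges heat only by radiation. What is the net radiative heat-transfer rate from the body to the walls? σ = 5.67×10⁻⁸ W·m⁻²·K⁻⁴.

For a small grey body in a large enclosure: P_net = εσA(T_body⁴ − T_wall⁴).
A = 4πr² = 0.02433 m²; T_body⁴ − T_wall⁴ = 1.606×10¹⁰ − 5.636×10⁹ = 1.043×10¹⁰ K⁴.
|P_net| = 0.72·5.67×10⁻⁸·0.02433·1.043×10¹⁰.

P_net ≈ 10.4 W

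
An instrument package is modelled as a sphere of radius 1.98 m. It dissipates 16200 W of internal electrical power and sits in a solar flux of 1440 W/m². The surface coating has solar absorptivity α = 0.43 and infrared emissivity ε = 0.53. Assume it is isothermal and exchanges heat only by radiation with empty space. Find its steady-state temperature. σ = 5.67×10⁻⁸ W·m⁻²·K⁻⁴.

T ≈ 356 K

At steady state, absorbed solar power + internal power = radiated power.
Absorbed: α·S·A_cross = 0.43·1440·12.32 = 7626 W (cross-section πr²).
Total input = 7626 + 16200 = 23830 W.
Radiated: εσ·A_surf·T⁴ with A_surf = 4πr² = 49.27 m².
T⁴ = 23830/(0.53·5.67×10⁻⁸·49.27) = 1.609×10¹⁰ K⁴.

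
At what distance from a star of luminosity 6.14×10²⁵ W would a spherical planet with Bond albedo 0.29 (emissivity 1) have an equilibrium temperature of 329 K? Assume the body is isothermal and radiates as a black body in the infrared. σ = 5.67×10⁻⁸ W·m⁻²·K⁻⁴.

d ≈ 3.61×10¹⁰ m

For an isothermal black-emitting sphere, (1−a)S·πr² = σ·4πr²·T⁴ ⇒ S = 4σT⁴/(1−a).
S = 4·5.67×10⁻⁸·(329)⁴/0.710 = 3743 W/m².
Flux falls as S = L/(4πd²), so d = √(L/(4πS)) = √(6.14×10²⁵/(4π·3743)).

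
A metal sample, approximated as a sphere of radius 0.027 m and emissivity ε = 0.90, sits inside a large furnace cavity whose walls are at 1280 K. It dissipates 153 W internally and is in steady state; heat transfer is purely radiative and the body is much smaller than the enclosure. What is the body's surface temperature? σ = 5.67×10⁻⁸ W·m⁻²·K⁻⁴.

For a small grey body in a large enclosure, net radiated power = εσA(T⁴ − T_w⁴).
Steady state: P = εσA(T⁴ − T_w⁴) with A = 4πr² = 0.009161 m².
T⁴ = P/(εσA) + T_w⁴ = 153/(0.90·5.67×10⁻⁸·0.009161) + (1280)⁴
    = 3.273×10¹¹ + 2.684×10¹² = 3.012×10¹² K⁴.

T ≈ 1320 K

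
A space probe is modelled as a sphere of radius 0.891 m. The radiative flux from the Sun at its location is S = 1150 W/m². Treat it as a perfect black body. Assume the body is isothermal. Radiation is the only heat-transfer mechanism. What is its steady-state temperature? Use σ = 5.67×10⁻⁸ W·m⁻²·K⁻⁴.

T ≈ 267 K

At equilibrium, absorbed power = emitted power.
Absorbing cross-section = πr² = 2.494 m²; emitting surface = 4πr² = 9.976 m² (ratio 4).
S·A_cross = εσ·A_surf·T⁴  ⇒  T⁴ = S/(4σ).
T⁴ = 1.00·1150/(4·5.67×10⁻⁸) = 5.071×10⁹ K⁴.
T = (5.071×10⁹)^(1/4).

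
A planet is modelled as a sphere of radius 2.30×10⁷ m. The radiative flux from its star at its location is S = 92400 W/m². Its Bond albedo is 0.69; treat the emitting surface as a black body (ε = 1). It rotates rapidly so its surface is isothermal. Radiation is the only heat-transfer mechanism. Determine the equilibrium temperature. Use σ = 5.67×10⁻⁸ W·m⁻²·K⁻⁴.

At equilibrium, absorbed power = emitted power.
Absorbing cross-section = πr² = 1.662×10¹⁵ m²; emitting surface = 4πr² = 6.648×10¹⁵ m² (ratio 4).
(1−a)S·A_cross = εσ·A_surf·T⁴  ⇒  T⁴ = (1−a)S/(4σ).
T⁴ = 0.310·92400/(4·5.67×10⁻⁸) = 1.263×10¹¹ K⁴.
T = (1.263×10¹¹)^(1/4).

T ≈ 596 K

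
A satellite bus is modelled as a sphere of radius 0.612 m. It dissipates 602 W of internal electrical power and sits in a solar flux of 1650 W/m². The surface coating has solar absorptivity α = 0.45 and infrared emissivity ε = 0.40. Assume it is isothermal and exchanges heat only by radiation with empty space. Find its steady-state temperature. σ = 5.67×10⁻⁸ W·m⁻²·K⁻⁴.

At steady state, absorbed solar power + internal power = radiated power.
Absorbed: α·S·A_cross = 0.45·1650·1.177 = 873.7 W (cross-section πr²).
Total input = 873.7 + 602 = 1476 W.
Radiated: εσ·A_surf·T⁴ with A_surf = 4πr² = 4.707 m².
T⁴ = 1476/(0.40·5.67×10⁻⁸·4.707) = 1.382×10¹⁰ K⁴.

T ≈ 343 K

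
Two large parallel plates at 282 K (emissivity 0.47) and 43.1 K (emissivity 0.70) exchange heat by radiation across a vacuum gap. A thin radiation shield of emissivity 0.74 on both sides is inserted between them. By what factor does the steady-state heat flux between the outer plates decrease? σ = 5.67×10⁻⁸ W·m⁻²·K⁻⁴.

Without shield: q₀ = σΔ(T⁴)/(1/ε₁+1/ε₂−1) with denominator 2.556.
With shield the two gaps are in series; the resistances add: (1/ε₁+1/ε_s−1)+(1/ε_s+1/ε₂−1) = 2.479+1.780 = 4.259.
Heat-flux ratio q₀/q = 4.259/2.556.

factor ≈ 1.67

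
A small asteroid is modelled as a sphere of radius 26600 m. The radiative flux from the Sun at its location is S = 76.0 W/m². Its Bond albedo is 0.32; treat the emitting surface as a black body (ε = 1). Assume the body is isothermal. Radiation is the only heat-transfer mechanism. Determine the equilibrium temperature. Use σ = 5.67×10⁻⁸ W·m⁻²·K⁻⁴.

At equilibrium, absorbed power = emitted power.
Absorbing cross-section = πr² = 2.223×10⁹ m²; emitting surface = 4πr² = 8.891×10⁹ m² (ratio 4).
(1−a)S·A_cross = εσ·A_surf·T⁴  ⇒  T⁴ = (1−a)S/(4σ).
T⁴ = 0.680·76.0/(4·5.67×10⁻⁸) = 2.279×10⁸ K⁴.
T = (2.279×10⁸)^(1/4).

T ≈ 123 K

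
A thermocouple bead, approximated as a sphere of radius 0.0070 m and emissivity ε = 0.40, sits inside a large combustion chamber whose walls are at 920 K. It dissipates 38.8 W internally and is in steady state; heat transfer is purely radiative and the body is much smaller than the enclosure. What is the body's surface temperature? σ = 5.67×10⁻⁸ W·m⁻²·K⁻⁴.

For a small grey body in a large enclosure, net radiated power = εσA(T⁴ − T_w⁴).
Steady state: P = εσA(T⁴ − T_w⁴) with A = 4πr² = 6.158×10⁻⁴ m².
T⁴ = P/(εσA) + T_w⁴ = 38.8/(0.40·5.67×10⁻⁸·6.158×10⁻⁴) + (920)⁴
    = 2.778×10¹² + 7.164×10¹¹ = 3.495×10¹² K⁴.

T ≈ 1370 K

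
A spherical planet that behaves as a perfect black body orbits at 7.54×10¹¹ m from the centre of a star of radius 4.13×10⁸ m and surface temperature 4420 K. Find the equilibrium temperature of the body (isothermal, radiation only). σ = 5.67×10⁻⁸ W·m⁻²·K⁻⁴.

T ≈ 73.1 K

The star's surface emits σT_*⁴; at distance d the flux is S = σT_*⁴(R_*/d)².
S = 5.67×10⁻⁸·(4420)⁴·(4.13×10⁸/7.54×10¹¹)² = 6.493 W/m².
For an isothermal sphere T⁴ = (1−a)S/(4σ) = 2.863×10⁷ K⁴.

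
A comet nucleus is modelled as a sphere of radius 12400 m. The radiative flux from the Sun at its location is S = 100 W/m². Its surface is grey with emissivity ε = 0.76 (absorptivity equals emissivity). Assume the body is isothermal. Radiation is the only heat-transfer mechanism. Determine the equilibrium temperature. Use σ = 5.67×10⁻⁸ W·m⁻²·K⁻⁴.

At equilibrium, absorbed power = emitted power.
Absorbing cross-section = πr² = 4.831×10⁸ m²; emitting surface = 4πr² = 1.932×10⁹ m² (ratio 4).
εS·A_cross = εσ·A_surf·T⁴  ⇒  T⁴ = S/(4σ)   (ε cancels).
T⁴ = 100/(4·5.67×10⁻⁸) = 4.409×10⁸ K⁴.
T = (4.409×10⁸)^(1/4).

T ≈ 145 K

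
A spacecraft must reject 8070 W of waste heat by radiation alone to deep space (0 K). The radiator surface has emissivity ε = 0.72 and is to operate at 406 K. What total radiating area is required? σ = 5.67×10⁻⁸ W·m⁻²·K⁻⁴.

P = εσA T⁴ ⇒ A = P/(εσT⁴).
T⁴ = 2.717×10¹⁰ K⁴.
A = 8070/(0.72 × 5.67×10⁻⁸ × 2.717×10¹⁰).

A ≈ 7.28 m²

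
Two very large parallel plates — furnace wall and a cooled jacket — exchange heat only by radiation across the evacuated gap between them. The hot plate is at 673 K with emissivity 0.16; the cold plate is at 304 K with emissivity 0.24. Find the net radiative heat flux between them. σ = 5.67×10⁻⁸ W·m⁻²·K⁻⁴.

For two infinite grey parallel plates, q = σ(T₁⁴ − T₂⁴)/(1/ε₁ + 1/ε₂ − 1).
T₁⁴ − T₂⁴ = 2.051×10¹¹ − 8.541×10⁹ = 1.966×10¹¹ K⁴.
1/ε₁ + 1/ε₂ − 1 = 6.250 + 4.167 − 1 = 9.417.
q = 5.67×10⁻⁸ × 1.966×10¹¹ / 9.417.

q ≈ 1180 W/m²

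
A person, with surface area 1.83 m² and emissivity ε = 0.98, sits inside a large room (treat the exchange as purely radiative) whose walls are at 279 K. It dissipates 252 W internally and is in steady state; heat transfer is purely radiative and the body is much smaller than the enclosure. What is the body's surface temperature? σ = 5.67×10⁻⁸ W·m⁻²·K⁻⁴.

For a small grey body in a large enclosure, net radiated power = εσA(T⁴ − T_w⁴).
Steady state: P = εσA(T⁴ − T_w⁴) with A = 1.83 m².
T⁴ = P/(εσA) + T_w⁴ = 252/(0.98·5.67×10⁻⁸·1.830) + (279)⁴
    = 2.478×10⁹ + 6.059×10⁹ = 8.537×10⁹ K⁴.

T ≈ 304 K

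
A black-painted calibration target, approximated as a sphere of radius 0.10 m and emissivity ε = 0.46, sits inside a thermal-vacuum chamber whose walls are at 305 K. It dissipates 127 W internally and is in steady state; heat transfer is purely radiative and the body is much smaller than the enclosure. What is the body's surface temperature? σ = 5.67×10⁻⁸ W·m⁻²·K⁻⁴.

For a small grey body in a large enclosure, net radiated power = εσA(T⁴ − T_w⁴).
Steady state: P = εσA(T⁴ − T_w⁴) with A = 4πr² = 0.1257 m².
T⁴ = P/(εσA) + T_w⁴ = 127/(0.46·5.67×10⁻⁸·0.1257) + (305)⁴
    = 3.875×10¹⁰ + 8.654×10⁹ = 4.740×10¹⁰ K⁴.

T ≈ 467 K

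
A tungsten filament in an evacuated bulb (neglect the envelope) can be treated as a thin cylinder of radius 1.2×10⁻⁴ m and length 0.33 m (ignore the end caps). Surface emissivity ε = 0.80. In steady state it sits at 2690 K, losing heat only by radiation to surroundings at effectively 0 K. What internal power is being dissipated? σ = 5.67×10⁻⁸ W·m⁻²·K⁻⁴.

Steady state: P = εσA T⁴.
A = 2πrL = 2.488×10⁻⁴ m²; T⁴ = (2690)⁴ = 5.236×10¹³ K⁴.
P = 0.80 × 5.67×10⁻⁸ × 2.488×10⁻⁴ × 5.236×10¹³.

P ≈ 591 W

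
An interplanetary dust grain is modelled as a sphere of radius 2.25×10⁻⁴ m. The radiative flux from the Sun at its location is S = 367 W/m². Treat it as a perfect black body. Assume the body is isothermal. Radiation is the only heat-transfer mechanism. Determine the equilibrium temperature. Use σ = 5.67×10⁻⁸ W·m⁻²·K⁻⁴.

T ≈ 201 K

At equilibrium, absorbed power = emitted power.
Absorbing cross-section = πr² = 1.590×10⁻⁷ m²; emitting surface = 4πr² = 6.362×10⁻⁷ m² (ratio 4).
S·A_cross = εσ·A_surf·T⁴  ⇒  T⁴ = S/(4σ).
T⁴ = 1.00·367/(4·5.67×10⁻⁸) = 1.618×10⁹ K⁴.
T = (1.618×10⁹)^(1/4).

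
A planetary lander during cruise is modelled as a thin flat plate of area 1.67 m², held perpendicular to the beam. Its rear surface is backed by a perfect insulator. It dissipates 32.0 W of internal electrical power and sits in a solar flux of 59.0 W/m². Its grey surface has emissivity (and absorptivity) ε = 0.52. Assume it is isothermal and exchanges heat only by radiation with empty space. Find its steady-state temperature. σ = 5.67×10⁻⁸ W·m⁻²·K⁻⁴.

T ≈ 203 K

At steady state, absorbed solar power + internal power = radiated power.
Absorbed: α·S·A_cross = 0.52·59.0·1.670 = 51.24 W (cross-section A).
Total input = 51.24 + 32.0 = 83.24 W.
Radiated: εσ·A_surf·T⁴ with A_surf = A = 1.670 m².
T⁴ = 83.24/(0.52·5.67×10⁻⁸·1.670) = 1.690×10⁹ K⁴.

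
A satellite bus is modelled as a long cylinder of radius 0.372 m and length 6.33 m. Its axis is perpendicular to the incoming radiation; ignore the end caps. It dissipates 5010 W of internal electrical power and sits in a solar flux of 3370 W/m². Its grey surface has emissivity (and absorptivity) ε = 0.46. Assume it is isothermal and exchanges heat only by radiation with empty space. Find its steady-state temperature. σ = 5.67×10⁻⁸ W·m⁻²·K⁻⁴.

At steady state, absorbed solar power + internal power = radiated power.
Absorbed: α·S·A_cross = 0.46·3370·4.710 = 7301 W (cross-section 2rL).
Total input = 7301 + 5010 = 12310 W.
Radiated: εσ·A_surf·T⁴ with A_surf = 2πrL = 14.80 m².
T⁴ = 12310/(0.46·5.67×10⁻⁸·14.80) = 3.190×10¹⁰ K⁴.

T ≈ 423 K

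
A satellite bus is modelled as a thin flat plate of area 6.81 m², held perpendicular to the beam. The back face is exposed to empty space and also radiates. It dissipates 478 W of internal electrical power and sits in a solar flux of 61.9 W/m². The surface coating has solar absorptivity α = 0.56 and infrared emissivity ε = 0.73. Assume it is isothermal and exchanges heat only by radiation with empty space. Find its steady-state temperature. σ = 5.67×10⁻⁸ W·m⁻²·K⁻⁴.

T ≈ 189 K

At steady state, absorbed solar power + internal power = radiated power.
Absorbed: α·S·A_cross = 0.56·61.9·6.810 = 236.1 W (cross-section A).
Total input = 236.1 + 478 = 714.1 W.
Radiated: εσ·A_surf·T⁴ with A_surf = 2A = 13.62 m².
T⁴ = 714.1/(0.73·5.67×10⁻⁸·13.62) = 1.267×10⁹ K⁴.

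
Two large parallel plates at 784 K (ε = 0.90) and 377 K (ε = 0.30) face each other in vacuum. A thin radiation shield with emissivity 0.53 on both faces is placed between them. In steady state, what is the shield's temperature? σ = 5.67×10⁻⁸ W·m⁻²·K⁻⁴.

In steady state the net flux on the hot side equals that on the cold side.
σ(T₁⁴−T_s⁴)/D₁ = σ(T_s⁴−T₂⁴)/D₂, with D₁ = 1/ε₁+1/ε_s−1 = 1.998, D₂ = 1/ε_s+1/ε₂−1 = 4.220.
Solve for T_s⁴: T_s⁴ = (D₂·T₁⁴ + D₁·T₂⁴)/(D₁+D₂) = 2.629×10¹¹ K⁴.

T_s ≈ 716 K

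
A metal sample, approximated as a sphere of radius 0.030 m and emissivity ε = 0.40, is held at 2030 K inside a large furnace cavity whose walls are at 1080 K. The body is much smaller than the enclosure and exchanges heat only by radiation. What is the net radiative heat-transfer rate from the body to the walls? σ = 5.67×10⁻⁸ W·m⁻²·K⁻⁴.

For a small grey body in a large enclosure: P_net = εσA(T_body⁴ − T_wall⁴).
A = 4πr² = 0.01131 m²; T_body⁴ − T_wall⁴ = 1.698×10¹³ − 1.360×10¹² = 1.562×10¹³ K⁴.
|P_net| = 0.40·5.67×10⁻⁸·0.01131·1.562×10¹³.

P_net ≈ 4010 W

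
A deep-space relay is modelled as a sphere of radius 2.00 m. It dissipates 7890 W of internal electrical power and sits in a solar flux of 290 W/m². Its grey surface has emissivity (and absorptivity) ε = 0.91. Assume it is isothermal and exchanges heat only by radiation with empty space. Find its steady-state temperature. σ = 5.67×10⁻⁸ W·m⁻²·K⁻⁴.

At steady state, absorbed solar power + internal power = radiated power.
Absorbed: α·S·A_cross = 0.91·290·12.57 = 3316 W (cross-section πr²).
Total input = 3316 + 7890 = 11210 W.
Radiated: εσ·A_surf·T⁴ with A_surf = 4πr² = 50.27 m².
T⁴ = 11210/(0.91·5.67×10⁻⁸·50.27) = 4.321×10⁹ K⁴.

T ≈ 256 K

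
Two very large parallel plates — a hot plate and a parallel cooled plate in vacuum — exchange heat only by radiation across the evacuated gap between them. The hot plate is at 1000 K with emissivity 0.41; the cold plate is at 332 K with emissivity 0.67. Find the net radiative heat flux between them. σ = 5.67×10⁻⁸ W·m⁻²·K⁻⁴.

For two infinite grey parallel plates, q = σ(T₁⁴ − T₂⁴)/(1/ε₁ + 1/ε₂ − 1).
T₁⁴ − T₂⁴ = 1.000×10¹² − 1.215×10¹⁰ = 9.879×10¹¹ K⁴.
1/ε₁ + 1/ε₂ − 1 = 2.439 + 1.493 − 1 = 2.932.
q = 5.67×10⁻⁸ × 9.879×10¹¹ / 2.932.

q ≈ 19100 W/m²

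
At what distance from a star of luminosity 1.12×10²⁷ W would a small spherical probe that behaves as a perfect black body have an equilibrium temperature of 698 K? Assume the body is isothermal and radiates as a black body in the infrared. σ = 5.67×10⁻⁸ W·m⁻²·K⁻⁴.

For an isothermal black-emitting sphere, (1−a)S·πr² = σ·4πr²·T⁴ ⇒ S = 4σT⁴/(1−a).
S = 4·5.67×10⁻⁸·(698)⁴/1.00 = 53840 W/m².
Flux falls as S = L/(4πd²), so d = √(L/(4πS)) = √(1.12×10²⁷/(4π·53840)).

d ≈ 4.07×10¹⁰ m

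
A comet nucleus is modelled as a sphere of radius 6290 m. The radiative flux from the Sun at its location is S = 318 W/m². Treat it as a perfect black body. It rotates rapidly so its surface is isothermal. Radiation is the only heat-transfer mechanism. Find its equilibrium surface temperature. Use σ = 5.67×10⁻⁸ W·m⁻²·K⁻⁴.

T ≈ 194 K

At equilibrium, absorbed power = emitted power.
Absorbing cross-section = πr² = 1.243×10⁸ m²; emitting surface = 4πr² = 4.972×10⁸ m² (ratio 4).
S·A_cross = εσ·A_surf·T⁴  ⇒  T⁴ = S/(4σ).
T⁴ = 1.00·318/(4·5.67×10⁻⁸) = 1.402×10⁹ K⁴.
T = (1.402×10⁹)^(1/4).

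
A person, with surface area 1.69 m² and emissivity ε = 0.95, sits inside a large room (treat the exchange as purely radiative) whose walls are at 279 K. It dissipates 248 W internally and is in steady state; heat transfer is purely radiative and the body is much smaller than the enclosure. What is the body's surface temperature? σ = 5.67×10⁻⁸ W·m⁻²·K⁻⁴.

For a small grey body in a large enclosure, net radiated power = εσA(T⁴ − T_w⁴).
Steady state: P = εσA(T⁴ − T_w⁴) with A = 1.69 m².
T⁴ = P/(εσA) + T_w⁴ = 248/(0.95·5.67×10⁻⁸·1.690) + (279)⁴
    = 2.724×10⁹ + 6.059×10⁹ = 8.784×10⁹ K⁴.

T ≈ 306 K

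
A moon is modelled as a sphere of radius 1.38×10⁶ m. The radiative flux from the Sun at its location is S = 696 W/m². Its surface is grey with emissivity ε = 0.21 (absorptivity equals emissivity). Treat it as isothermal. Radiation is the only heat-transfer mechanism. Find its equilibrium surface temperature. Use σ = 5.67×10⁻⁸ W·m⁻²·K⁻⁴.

At equilibrium, absorbed power = emitted power.
Absorbing cross-section = πr² = 5.983×10¹² m²; emitting surface = 4πr² = 2.393×10¹³ m² (ratio 4).
εS·A_cross = εσ·A_surf·T⁴  ⇒  T⁴ = S/(4σ)   (ε cancels).
T⁴ = 696/(4·5.67×10⁻⁸) = 3.069×10⁹ K⁴.
T = (3.069×10⁹)^(1/4).

T ≈ 235 K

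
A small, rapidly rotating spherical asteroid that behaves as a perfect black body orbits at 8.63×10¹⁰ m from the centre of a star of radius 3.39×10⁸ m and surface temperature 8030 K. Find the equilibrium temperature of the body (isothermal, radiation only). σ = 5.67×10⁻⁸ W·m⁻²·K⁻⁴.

The star's surface emits σT_*⁴; at distance d the flux is S = σT_*⁴(R_*/d)².
S = 5.67×10⁻⁸·(8030)⁴·(3.39×10⁸/8.63×10¹⁰)² = 3638 W/m².
For an isothermal sphere T⁴ = (1−a)S/(4σ) = 1.604×10¹⁰ K⁴.

T ≈ 356 K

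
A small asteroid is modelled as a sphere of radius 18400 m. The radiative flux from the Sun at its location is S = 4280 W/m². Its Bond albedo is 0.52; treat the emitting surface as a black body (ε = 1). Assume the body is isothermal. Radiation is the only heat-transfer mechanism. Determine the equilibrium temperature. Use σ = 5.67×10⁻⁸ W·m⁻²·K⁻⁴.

At equilibrium, absorbed power = emitted power.
Absorbing cross-section = πr² = 1.064×10⁹ m²; emitting surface = 4πr² = 4.254×10⁹ m² (ratio 4).
(1−a)S·A_cross = εσ·A_surf·T⁴  ⇒  T⁴ = (1−a)S/(4σ).
T⁴ = 0.480·4280/(4·5.67×10⁻⁸) = 9.058×10⁹ K⁴.
T = (9.058×10⁹)^(1/4).

T ≈ 309 K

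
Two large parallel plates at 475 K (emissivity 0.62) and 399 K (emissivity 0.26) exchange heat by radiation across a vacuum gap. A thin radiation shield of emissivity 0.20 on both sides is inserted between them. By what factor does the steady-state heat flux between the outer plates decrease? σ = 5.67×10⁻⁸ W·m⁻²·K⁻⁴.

Without shield: q₀ = σΔ(T⁴)/(1/ε₁+1/ε₂−1) with denominator 4.459.
With shield the two gaps are in series; the resistances add: (1/ε₁+1/ε_s−1)+(1/ε_s+1/ε₂−1) = 5.613+7.846 = 13.46.
Heat-flux ratio q₀/q = 13.46/4.459.

factor ≈ 3.02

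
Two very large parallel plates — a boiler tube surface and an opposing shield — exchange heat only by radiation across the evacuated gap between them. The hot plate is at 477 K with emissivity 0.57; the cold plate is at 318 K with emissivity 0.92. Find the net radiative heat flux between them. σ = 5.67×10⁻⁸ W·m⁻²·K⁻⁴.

q ≈ 1280 W/m²

For two infinite grey parallel plates, q = σ(T₁⁴ − T₂⁴)/(1/ε₁ + 1/ε₂ − 1).
T₁⁴ − T₂⁴ = 5.177×10¹⁰ − 1.023×10¹⁰ = 4.154×10¹⁰ K⁴.
1/ε₁ + 1/ε₂ − 1 = 1.754 + 1.087 − 1 = 1.841.
q = 5.67×10⁻⁸ × 4.154×10¹⁰ / 1.841.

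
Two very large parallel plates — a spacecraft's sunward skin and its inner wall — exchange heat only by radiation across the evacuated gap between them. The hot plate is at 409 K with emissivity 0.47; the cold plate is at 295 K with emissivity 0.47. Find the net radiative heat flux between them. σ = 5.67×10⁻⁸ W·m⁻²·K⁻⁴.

q ≈ 355 W/m²

For two infinite grey parallel plates, q = σ(T₁⁴ − T₂⁴)/(1/ε₁ + 1/ε₂ − 1).
T₁⁴ − T₂⁴ = 2.798×10¹⁰ − 7.573×10⁹ = 2.041×10¹⁰ K⁴.
1/ε₁ + 1/ε₂ − 1 = 2.128 + 2.128 − 1 = 3.255.
q = 5.67×10⁻⁸ × 2.041×10¹⁰ / 3.255.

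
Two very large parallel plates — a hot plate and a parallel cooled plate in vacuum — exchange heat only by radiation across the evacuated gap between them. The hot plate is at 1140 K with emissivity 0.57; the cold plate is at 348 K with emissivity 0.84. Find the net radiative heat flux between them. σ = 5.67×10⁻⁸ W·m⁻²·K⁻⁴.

For two infinite grey parallel plates, q = σ(T₁⁴ − T₂⁴)/(1/ε₁ + 1/ε₂ − 1).
T₁⁴ − T₂⁴ = 1.689×10¹² − 1.467×10¹⁰ = 1.674×10¹² K⁴.
1/ε₁ + 1/ε₂ − 1 = 1.754 + 1.190 − 1 = 1.945.
q = 5.67×10⁻⁸ × 1.674×10¹² / 1.945.

q ≈ 48800 W/m²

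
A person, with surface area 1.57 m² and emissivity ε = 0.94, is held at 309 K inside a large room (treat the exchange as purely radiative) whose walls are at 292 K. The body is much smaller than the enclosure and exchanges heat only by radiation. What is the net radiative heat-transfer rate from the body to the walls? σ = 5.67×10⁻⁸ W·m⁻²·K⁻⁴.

P_net ≈ 155 W

For a small grey body in a large enclosure: P_net = εσA(T_body⁴ − T_wall⁴).
A = 1.57 m²; T_body⁴ − T_wall⁴ = 9.117×10⁹ − 7.270×10⁹ = 1.847×10⁹ K⁴.
|P_net| = 0.94·5.67×10⁻⁸·1.570·1.847×10⁹.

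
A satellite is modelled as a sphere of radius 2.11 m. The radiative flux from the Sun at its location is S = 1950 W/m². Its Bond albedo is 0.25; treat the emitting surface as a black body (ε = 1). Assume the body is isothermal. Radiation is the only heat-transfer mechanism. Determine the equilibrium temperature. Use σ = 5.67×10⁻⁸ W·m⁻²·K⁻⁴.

At equilibrium, absorbed power = emitted power.
Absorbing cross-section = πr² = 13.99 m²; emitting surface = 4πr² = 55.95 m² (ratio 4).
(1−a)S·A_cross = εσ·A_surf·T⁴  ⇒  T⁴ = (1−a)S/(4σ).
T⁴ = 0.750·1950/(4·5.67×10⁻⁸) = 6.448×10⁹ K⁴.
T = (6.448×10⁹)^(1/4).

T ≈ 283 K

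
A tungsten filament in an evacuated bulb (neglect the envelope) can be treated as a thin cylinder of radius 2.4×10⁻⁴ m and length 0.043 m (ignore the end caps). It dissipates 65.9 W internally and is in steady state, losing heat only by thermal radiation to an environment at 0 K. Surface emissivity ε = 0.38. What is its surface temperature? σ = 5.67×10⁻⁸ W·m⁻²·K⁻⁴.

Steady state: internal power = radiated power, P = εσA T⁴.
Radiating area A = 2πrL = 6.484×10⁻⁵ m².
T⁴ = P/(εσA) = 65.9/(0.38·5.67×10⁻⁸·6.484×10⁻⁵) = 4.717×10¹³ K⁴.
T = (4.717×10¹³)^(1/4).

T ≈ 2620 K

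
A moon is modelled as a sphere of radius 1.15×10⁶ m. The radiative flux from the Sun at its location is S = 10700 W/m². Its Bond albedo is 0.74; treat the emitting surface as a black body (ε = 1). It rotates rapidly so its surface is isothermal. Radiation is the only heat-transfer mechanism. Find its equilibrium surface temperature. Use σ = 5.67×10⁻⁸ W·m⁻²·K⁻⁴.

T ≈ 333 K

At equilibrium, absorbed power = emitted power.
Absorbing cross-section = πr² = 4.155×10¹² m²; emitting surface = 4πr² = 1.662×10¹³ m² (ratio 4).
(1−a)S·A_cross = εσ·A_surf·T⁴  ⇒  T⁴ = (1−a)S/(4σ).
T⁴ = 0.260·10700/(4·5.67×10⁻⁸) = 1.227×10¹⁰ K⁴.
T = (1.227×10¹⁰)^(1/4).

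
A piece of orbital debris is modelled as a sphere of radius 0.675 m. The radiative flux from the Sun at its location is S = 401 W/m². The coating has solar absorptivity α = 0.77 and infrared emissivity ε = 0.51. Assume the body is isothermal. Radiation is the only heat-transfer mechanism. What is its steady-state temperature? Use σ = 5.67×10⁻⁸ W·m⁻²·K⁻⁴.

T ≈ 227 K

At equilibrium, absorbed power = emitted power.
Absorbing cross-section = πr² = 1.431 m²; emitting surface = 4πr² = 5.726 m² (ratio 4).
αS·A_cross = εσ·A_surf·T⁴  ⇒  T⁴ = αS/(ε·4σ).
T⁴ = 0.770·401/(0.51·4·5.67×10⁻⁸) = 2.669×10⁹ K⁴.
T = (2.669×10⁹)^(1/4).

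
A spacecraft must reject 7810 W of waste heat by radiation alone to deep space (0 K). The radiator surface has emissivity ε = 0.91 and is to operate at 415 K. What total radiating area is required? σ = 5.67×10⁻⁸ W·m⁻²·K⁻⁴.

A ≈ 5.10 m²

P = εσA T⁴ ⇒ A = P/(εσT⁴).
T⁴ = 2.966×10¹⁰ K⁴.
A = 7810/(0.91 × 5.67×10⁻⁸ × 2.966×10¹⁰).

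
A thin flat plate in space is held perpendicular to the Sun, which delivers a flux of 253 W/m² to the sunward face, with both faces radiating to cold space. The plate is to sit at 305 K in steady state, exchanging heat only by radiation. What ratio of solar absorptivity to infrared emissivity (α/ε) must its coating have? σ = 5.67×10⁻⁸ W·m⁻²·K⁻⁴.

Balance: αS·A = εσ·2A·T⁴ ⇒ α/ε = 2σT⁴/S.
α/ε = 2·5.67×10⁻⁸·(305)⁴/253 = 2·5.67×10⁻⁸·8.654×10⁹/253.

α/ε ≈ 3.88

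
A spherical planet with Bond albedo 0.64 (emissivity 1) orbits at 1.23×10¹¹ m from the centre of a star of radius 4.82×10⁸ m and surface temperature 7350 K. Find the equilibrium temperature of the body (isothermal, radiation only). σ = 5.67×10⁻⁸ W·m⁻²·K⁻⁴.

The star's surface emits σT_*⁴; at distance d the flux is S = σT_*⁴(R_*/d)².
S = 5.67×10⁻⁸·(7350)⁴·(4.82×10⁸/1.23×10¹¹)² = 2541 W/m².
For an isothermal sphere T⁴ = (1−a)S/(4σ) = 4.033×10⁹ K⁴.

T ≈ 252 K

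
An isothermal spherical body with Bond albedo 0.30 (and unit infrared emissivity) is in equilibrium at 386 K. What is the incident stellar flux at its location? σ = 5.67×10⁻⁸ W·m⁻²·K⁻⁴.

S ≈ 7190 W/m²

(1−a)S·πr² = σ·4πr²·T⁴ ⇒ S = 4σT⁴/(1−a).
S = 4·5.67×10⁻⁸·2.220×10¹⁰/0.700.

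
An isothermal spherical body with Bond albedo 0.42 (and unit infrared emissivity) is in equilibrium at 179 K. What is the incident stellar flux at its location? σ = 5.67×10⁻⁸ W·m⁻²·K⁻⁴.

(1−a)S·πr² = σ·4πr²·T⁴ ⇒ S = 4σT⁴/(1−a).
S = 4·5.67×10⁻⁸·1.027×10⁹/0.580.

S ≈ 401 W/m²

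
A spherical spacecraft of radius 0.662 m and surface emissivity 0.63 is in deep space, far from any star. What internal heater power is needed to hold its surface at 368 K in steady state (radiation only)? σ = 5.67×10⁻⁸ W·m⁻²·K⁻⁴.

P = εσ·4πr²·T⁴.
4πr² = 5.507 m²; T⁴ = 1.834×10¹⁰ K⁴.
P = 0.63·5.67×10⁻⁸·5.507·1.834×10¹⁰.

P ≈ 3610 W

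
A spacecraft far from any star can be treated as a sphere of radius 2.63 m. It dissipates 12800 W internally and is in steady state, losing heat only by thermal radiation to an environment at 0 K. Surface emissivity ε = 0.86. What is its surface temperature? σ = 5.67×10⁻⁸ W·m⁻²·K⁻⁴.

Steady state: internal power = radiated power, P = εσA T⁴.
Radiating area A = 4πr² = 86.92 m².
T⁴ = P/(εσA) = 12800/(0.86·5.67×10⁻⁸·86.92) = 3.020×10⁹ K⁴.
T = (3.020×10⁹)^(1/4).

T ≈ 234 K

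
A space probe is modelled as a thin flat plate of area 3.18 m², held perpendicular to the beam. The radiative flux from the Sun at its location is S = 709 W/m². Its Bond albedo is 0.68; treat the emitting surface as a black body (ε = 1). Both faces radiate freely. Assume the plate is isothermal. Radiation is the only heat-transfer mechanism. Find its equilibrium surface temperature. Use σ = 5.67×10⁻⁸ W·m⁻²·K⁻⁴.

T ≈ 211 K

At equilibrium, absorbed power = emitted power.
Absorbing cross-section = A = 3.180 m²; emitting surface = 2A = 6.360 m² (ratio 2).
(1−a)S·A_cross = εσ·A_surf·T⁴  ⇒  T⁴ = (1−a)S/(2σ).
T⁴ = 0.320·709/(2·5.67×10⁻⁸) = 2.001×10⁹ K⁴.
T = (2.001×10⁹)^(1/4).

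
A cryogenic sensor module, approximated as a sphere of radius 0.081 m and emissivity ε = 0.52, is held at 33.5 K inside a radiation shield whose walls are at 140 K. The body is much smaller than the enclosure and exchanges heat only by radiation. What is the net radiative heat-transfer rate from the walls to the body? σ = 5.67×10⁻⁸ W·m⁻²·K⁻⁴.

For a small grey body in a large enclosure: P_net = εσA(T_body⁴ − T_wall⁴).
A = 4πr² = 0.08245 m²; T_body⁴ − T_wall⁴ = 1.259×10⁶ − 3.842×10⁸ = -3.829×10⁸ K⁴.
|P_net| = 0.52·5.67×10⁻⁸·0.08245·3.829×10⁸.

P_net ≈ 0.931 W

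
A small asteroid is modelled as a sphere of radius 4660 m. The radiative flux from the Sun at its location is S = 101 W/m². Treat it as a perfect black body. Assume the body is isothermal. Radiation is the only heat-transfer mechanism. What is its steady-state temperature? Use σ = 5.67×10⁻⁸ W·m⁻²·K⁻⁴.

T ≈ 145 K

At equilibrium, absorbed power = emitted power.
Absorbing cross-section = πr² = 6.822×10⁷ m²; emitting surface = 4πr² = 2.729×10⁸ m² (ratio 4).
S·A_cross = εσ·A_surf·T⁴  ⇒  T⁴ = S/(4σ).
T⁴ = 1.00·101/(4·5.67×10⁻⁸) = 4.453×10⁸ K⁴.
T = (4.453×10⁸)^(1/4).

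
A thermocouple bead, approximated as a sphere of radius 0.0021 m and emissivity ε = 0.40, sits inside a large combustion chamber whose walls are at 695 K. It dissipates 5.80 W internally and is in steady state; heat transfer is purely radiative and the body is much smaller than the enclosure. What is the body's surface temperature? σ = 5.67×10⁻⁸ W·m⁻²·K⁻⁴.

T ≈ 1480 K

For a small grey body in a large enclosure, net radiated power = εσA(T⁴ − T_w⁴).
Steady state: P = εσA(T⁴ − T_w⁴) with A = 4πr² = 5.542×10⁻⁵ m².
T⁴ = P/(εσA) + T_w⁴ = 5.80/(0.40·5.67×10⁻⁸·5.542×10⁻⁵) + (695)⁴
    = 4.615×10¹² + 2.333×10¹¹ = 4.848×10¹² K⁴.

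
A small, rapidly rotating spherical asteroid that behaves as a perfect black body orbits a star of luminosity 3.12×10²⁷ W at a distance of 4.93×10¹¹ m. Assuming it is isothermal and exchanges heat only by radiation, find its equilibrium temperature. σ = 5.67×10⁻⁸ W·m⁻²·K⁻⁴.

T ≈ 259 K

First find the stellar flux at distance d: S = L/(4πd²) = 3.12×10²⁷/(4π·(4.93×10¹¹)²) = 1022 W/m².
For an isothermal sphere, absorbed (1−a)S·πr² = emitted σ·4πr²·T⁴, so T⁴ = (1−a)S/(4σ).
T⁴ = 1.00·1022/(4·5.67×10⁻⁸) = 4.504×10⁹ K⁴.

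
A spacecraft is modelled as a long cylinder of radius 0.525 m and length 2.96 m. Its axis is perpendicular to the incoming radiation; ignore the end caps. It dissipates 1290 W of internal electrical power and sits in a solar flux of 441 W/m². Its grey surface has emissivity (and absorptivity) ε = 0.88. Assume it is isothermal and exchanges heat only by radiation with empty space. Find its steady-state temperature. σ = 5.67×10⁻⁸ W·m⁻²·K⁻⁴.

At steady state, absorbed solar power + internal power = radiated power.
Absorbed: α·S·A_cross = 0.88·441·3.108 = 1206 W (cross-section 2rL).
Total input = 1206 + 1290 = 2496 W.
Radiated: εσ·A_surf·T⁴ with A_surf = 2πrL = 9.764 m².
T⁴ = 2496/(0.88·5.67×10⁻⁸·9.764) = 5.124×10⁹ K⁴.

T ≈ 268 K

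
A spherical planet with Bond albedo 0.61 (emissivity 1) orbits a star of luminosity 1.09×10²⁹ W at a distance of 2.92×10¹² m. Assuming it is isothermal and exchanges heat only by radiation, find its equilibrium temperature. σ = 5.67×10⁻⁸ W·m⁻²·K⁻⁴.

First find the stellar flux at distance d: S = L/(4πd²) = 1.09×10²⁹/(4π·(2.92×10¹²)²) = 1017 W/m².
For an isothermal sphere, absorbed (1−a)S·πr² = emitted σ·4πr²·T⁴, so T⁴ = (1−a)S/(4σ).
T⁴ = 0.390·1017/(4·5.67×10⁻⁸) = 1.749×10⁹ K⁴.

T ≈ 205 K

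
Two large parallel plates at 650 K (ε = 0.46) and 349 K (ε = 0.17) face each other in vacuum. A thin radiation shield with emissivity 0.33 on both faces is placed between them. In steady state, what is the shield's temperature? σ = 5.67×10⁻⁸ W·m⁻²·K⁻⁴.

T_s ≈ 591 K

In steady state the net flux on the hot side equals that on the cold side.
σ(T₁⁴−T_s⁴)/D₁ = σ(T_s⁴−T₂⁴)/D₂, with D₁ = 1/ε₁+1/ε_s−1 = 4.204, D₂ = 1/ε_s+1/ε₂−1 = 7.913.
Solve for T_s⁴: T_s⁴ = (D₂·T₁⁴ + D₁·T₂⁴)/(D₁+D₂) = 1.217×10¹¹ K⁴.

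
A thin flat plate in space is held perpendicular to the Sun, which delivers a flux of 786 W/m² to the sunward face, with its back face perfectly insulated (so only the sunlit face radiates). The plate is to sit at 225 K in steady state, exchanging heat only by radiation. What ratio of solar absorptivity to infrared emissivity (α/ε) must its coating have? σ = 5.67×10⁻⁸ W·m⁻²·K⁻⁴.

Balance: αS·A = εσ·1A·T⁴ ⇒ α/ε = σT⁴/S.
α/ε = 5.67×10⁻⁸·(225)⁴/786 = 5.67×10⁻⁸·2.563×10⁹/786.

α/ε ≈ 0.185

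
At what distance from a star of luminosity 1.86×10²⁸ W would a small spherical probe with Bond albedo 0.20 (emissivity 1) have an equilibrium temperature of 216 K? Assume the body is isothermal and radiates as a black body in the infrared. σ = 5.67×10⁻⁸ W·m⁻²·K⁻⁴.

d ≈ 1.55×10¹² m

For an isothermal black-emitting sphere, (1−a)S·πr² = σ·4πr²·T⁴ ⇒ S = 4σT⁴/(1−a).
S = 4·5.67×10⁻⁸·(216)⁴/0.800 = 617.1 W/m².
Flux falls as S = L/(4πd²), so d = √(L/(4πS)) = √(1.86×10²⁸/(4π·617.1)).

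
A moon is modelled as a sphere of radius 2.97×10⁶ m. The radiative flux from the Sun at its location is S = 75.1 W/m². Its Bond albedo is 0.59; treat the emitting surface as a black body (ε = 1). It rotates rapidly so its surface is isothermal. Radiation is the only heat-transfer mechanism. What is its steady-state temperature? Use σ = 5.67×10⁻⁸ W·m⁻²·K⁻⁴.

T ≈ 108 K

At equilibrium, absorbed power = emitted power.
Absorbing cross-section = πr² = 2.771×10¹³ m²; emitting surface = 4πr² = 1.108×10¹⁴ m² (ratio 4).
(1−a)S·A_cross = εσ·A_surf·T⁴  ⇒  T⁴ = (1−a)S/(4σ).
T⁴ = 0.410·75.1/(4·5.67×10⁻⁸) = 1.358×10⁸ K⁴.
T = (1.358×10⁸)^(1/4).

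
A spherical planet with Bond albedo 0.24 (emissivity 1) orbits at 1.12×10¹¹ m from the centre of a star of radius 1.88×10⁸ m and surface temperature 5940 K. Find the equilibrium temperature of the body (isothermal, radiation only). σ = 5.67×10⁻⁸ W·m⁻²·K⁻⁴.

T ≈ 161 K

The star's surface emits σT_*⁴; at distance d the flux is S = σT_*⁴(R_*/d)².
S = 5.67×10⁻⁸·(5940)⁴·(1.88×10⁸/1.12×10¹¹)² = 198.9 W/m².
For an isothermal sphere T⁴ = (1−a)S/(4σ) = 6.665×10⁸ K⁴.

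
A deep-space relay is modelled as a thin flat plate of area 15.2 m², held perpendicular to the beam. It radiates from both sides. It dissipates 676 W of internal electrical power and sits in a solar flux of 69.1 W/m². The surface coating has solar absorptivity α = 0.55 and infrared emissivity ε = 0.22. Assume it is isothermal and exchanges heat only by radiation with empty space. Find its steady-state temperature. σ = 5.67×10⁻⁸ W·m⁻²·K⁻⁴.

At steady state, absorbed solar power + internal power = radiated power.
Absorbed: α·S·A_cross = 0.55·69.1·15.20 = 577.7 W (cross-section A).
Total input = 577.7 + 676 = 1254 W.
Radiated: εσ·A_surf·T⁴ with A_surf = 2A = 30.40 m².
T⁴ = 1254/(0.22·5.67×10⁻⁸·30.40) = 3.306×10⁹ K⁴.

T ≈ 240 K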